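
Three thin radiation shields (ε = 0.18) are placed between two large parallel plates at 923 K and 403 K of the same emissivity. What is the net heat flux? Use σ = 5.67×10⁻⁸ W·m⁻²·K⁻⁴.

q ≈ 981 W/m²

Each of the 4 gaps contributes resistance (2/ε − 1) = 2/0.18 − 1 = 10.11; total = 40.44.
q = σ(T₁⁴ − T₂⁴) / 40.44 = 5.67×10⁻⁸ × 6.99×10^11 / 40.44 = 981 W/m².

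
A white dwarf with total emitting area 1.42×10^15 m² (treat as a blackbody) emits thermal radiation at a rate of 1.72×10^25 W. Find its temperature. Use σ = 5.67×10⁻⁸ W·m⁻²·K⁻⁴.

From P = σAT⁴, T = (P / σA)^(1/4) = (1.72×10^25 / (5.67×10⁻⁸ × 1.42×10^15))^(1/4).
T = (2.14×10^17)^(1/4) = 21500 K.

T ≈ 21500 K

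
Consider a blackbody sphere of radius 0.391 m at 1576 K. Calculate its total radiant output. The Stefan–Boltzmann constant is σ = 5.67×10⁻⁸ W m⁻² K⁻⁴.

P ≈ 6.72×10^5 W

A = 4πr² = 4π × (0.391)² = 1.92 m².
P = σAT⁴ = 5.67×10⁻⁸ × 1.92 × (1576)⁴ = 5.67×10⁻⁸ × 1.92 × 6.17×10^12.
P = 6.72×10^5 W.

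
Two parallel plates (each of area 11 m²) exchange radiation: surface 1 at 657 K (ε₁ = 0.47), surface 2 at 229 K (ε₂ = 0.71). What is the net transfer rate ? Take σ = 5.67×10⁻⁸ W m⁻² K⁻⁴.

Q ≈ 45100 W

For two large parallel gray plates, q = σ(T₁⁴ − T₂⁴) / (1/ε₁ + 1/ε₂ − 1).
1/ε₁ + 1/ε₂ − 1 = 1/0.47 + 1/0.71 − 1 = 2.536.
T₁⁴ − T₂⁴ = 1.86×10^11 − 2.75×10^9 = 1.84×10^11 K⁴.
q = 5.67×10⁻⁸ × 1.84×10^11 / 2.536 = 4100 W/m².
Q = q·A = 4100 × 11 = 45100 W.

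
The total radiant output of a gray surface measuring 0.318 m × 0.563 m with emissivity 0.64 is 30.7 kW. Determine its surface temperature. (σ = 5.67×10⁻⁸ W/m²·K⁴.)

A = 0.318 × 0.563 = 0.179 m².
From P = εσAT⁴, T = (P / εσA)^(1/4) = (30700 / (0.64 × 5.67×10⁻⁸ × 0.179))^(1/4).
T = (4.73×10^12)^(1/4) = 1470 K.

T ≈ 1470 K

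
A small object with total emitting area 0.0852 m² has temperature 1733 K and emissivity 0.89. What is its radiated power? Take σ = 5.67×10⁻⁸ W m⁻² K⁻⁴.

P = εσAT⁴ = 0.89 × 5.67×10⁻⁸ × 0.0852 × (1733)⁴ = 0.89 × 5.67×10⁻⁸ × 0.0852 × 9.02×10^12.
P = 38800 W.

P ≈ 38800 W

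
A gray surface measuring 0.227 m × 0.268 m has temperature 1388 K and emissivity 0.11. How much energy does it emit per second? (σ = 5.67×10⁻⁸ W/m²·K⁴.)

A = 0.227 × 0.268 = 0.0608 m².
Stefan–Boltzmann: P = εσAT⁴ = 0.11 × 5.67×10⁻⁸ × 0.0608 × (1388)⁴ = 0.11 × 5.67×10⁻⁸ × 0.0608 × 3.71×10^12.
P = 1410 W.

P ≈ 1410 W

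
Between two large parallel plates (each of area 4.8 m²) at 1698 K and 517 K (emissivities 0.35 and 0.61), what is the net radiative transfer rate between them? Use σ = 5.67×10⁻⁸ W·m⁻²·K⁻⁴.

For two large parallel gray plates, q = σ(T₁⁴ − T₂⁴) / (1/ε₁ + 1/ε₂ − 1).
1/ε₁ + 1/ε₂ − 1 = 1/0.35 + 1/0.61 − 1 = 3.496.
T₁⁴ − T₂⁴ = 8.31×10^12 − 7.14×10^10 = 8.24×10^12 K⁴.
q = 5.67×10⁻⁸ × 8.24×10^12 / 3.496 = 1.34×10^5 W/m².
Q = q·A = 1.34×10^5 × 4.8 = 6.41×10^5 W.

Q ≈ 6.41×10^5 W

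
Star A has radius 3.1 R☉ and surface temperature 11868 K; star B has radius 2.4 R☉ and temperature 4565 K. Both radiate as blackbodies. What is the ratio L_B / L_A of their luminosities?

L = 4πR²σT⁴ ∝ R²T⁴, so L_B/L_A = (2.4/3.1)² × (4565/11868)⁴ = 0.599 × 0.0219 = 0.0131.

L_B/L_A ≈ 0.0131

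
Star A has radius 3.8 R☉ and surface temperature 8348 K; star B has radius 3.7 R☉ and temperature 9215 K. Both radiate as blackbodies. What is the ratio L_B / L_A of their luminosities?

L_B/L_A ≈ 1.41

L = 4πR²σT⁴ ∝ R²T⁴, so L_B/L_A = (3.7/3.8)² × (9215/8348)⁴ = 0.948 × 1.48 = 1.41.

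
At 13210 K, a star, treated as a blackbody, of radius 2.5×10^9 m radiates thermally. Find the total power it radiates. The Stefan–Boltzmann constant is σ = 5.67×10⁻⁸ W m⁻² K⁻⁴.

P ≈ 1.36×10^29 W

A = 4πr² = 4π × (2.5×10^9)² = 7.85×10^19 m².
P = σAT⁴ = 5.67×10⁻⁸ × 7.85×10^19 × (13210)⁴ = 5.67×10⁻⁸ × 7.85×10^19 × 3.05×10^16.
P = 1.36×10^29 W.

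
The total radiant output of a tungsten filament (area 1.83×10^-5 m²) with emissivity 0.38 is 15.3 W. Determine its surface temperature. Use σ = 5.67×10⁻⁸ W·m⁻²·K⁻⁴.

T ≈ 2500 K

From P = εσAT⁴, T = (P / εσA)^(1/4) = (15.3 / (0.38 × 5.67×10⁻⁸ × 1.83×10^-5))^(1/4).
T = (3.88×10^13)^(1/4) = 2500 K.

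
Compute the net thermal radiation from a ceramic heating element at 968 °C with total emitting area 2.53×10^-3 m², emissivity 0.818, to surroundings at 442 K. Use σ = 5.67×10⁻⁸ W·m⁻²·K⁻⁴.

Q ≈ 274 W

Convert: 968 °C = 1241 K.
Q = εσA(T⁴ − T_s⁴). T⁴ − T_s⁴ = (1241)⁴ − (442)⁴ = 2.37×10^12 − 3.82×10^10 = 2.33×10^12 K⁴.
Q = 0.818 × 5.67×10⁻⁸ × 2.53×10^-3 × 2.33×10^12 = 274 W.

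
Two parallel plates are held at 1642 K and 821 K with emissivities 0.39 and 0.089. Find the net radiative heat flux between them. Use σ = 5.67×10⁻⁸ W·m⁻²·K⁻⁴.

q ≈ 30200 W/m²

For two large parallel gray plates, q = σ(T₁⁴ − T₂⁴) / (1/ε₁ + 1/ε₂ − 1).
1/ε₁ + 1/ε₂ − 1 = 1/0.39 + 1/0.089 − 1 = 12.80.
T₁⁴ − T₂⁴ = 7.27×10^12 − 4.54×10^11 = 6.81×10^12 K⁴.
q = 5.67×10⁻⁸ × 6.81×10^12 / 12.80 = 30200 W/m².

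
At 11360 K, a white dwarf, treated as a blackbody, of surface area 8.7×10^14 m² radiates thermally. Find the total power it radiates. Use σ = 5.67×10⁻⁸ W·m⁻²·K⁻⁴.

P = σAT⁴ = 5.67×10⁻⁸ × 8.70×10^14 × (11360)⁴ = 5.67×10⁻⁸ × 8.70×10^14 × 1.67×10^16.
P = 8.22×10^23 W.

P ≈ 8.22×10^23 W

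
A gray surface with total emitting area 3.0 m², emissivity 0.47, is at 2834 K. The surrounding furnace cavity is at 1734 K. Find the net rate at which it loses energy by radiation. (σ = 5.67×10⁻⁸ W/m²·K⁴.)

Q = εσA(T⁴ − T_s⁴). T⁴ − T_s⁴ = (2834)⁴ − (1734)⁴ = 6.45×10^13 − 9.04×10^12 = 5.55×10^13 K⁴.
Q = 0.47 × 5.67×10⁻⁸ × 3.00 × 5.55×10^13 = 4.43×10^6 W.

Q ≈ 4.43×10^6 W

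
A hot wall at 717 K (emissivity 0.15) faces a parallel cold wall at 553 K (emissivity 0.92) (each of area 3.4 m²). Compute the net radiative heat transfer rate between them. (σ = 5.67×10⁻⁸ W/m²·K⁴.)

Q ≈ 4870 W

For two large parallel gray plates, q = σ(T₁⁴ − T₂⁴) / (1/ε₁ + 1/ε₂ − 1).
1/ε₁ + 1/ε₂ − 1 = 1/0.15 + 1/0.92 − 1 = 6.754.
T₁⁴ − T₂⁴ = 2.64×10^11 − 9.35×10^10 = 1.71×10^11 K⁴.
q = 5.67×10⁻⁸ × 1.71×10^11 / 6.754 = 1430 W/m².
Q = q·A = 1430 × 3.4 = 4870 W.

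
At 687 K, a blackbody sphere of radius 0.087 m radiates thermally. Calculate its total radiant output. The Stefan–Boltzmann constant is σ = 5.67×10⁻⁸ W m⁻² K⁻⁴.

A = 4πr² = 4π × (0.087)² = 0.0951 m².
P = σAT⁴ = 5.67×10⁻⁸ × 0.0951 × (687)⁴ = 5.67×10⁻⁸ × 0.0951 × 2.23×10^11.
P = 1200 W.

P ≈ 1200 W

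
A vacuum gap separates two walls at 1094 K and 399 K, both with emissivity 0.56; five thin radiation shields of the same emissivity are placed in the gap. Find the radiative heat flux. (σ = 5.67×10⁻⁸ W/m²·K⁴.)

q ≈ 5170 W/m²

Each of the 6 gaps contributes resistance (2/ε − 1) = 2/0.56 − 1 = 2.571; total = 15.43.
q = σ(T₁⁴ − T₂⁴) / 15.43 = 5.67×10⁻⁸ × 1.41×10^12 / 15.43 = 5170 W/m².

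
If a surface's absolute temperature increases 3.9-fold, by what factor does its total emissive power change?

factor ≈ 231

P ∝ T⁴, so the power scales as (3.9)⁴ = 231.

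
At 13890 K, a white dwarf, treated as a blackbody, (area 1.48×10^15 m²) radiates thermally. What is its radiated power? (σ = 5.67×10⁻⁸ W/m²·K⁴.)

P = σAT⁴ = 5.67×10⁻⁸ × 1.48×10^15 × (13890)⁴ = 5.67×10⁻⁸ × 1.48×10^15 × 3.72×10^16.
P = 3.12×10^24 W.

P ≈ 3.12×10^24 W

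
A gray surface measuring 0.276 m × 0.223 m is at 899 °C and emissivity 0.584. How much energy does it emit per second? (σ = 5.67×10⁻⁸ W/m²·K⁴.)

P ≈ 3850 W

A = 0.276 × 0.223 = 0.0615 m².
899 °C = 1172 K.
Stefan–Boltzmann: P = εσAT⁴ = 0.584 × 5.67×10⁻⁸ × 0.0615 × (1172)⁴ = 0.584 × 5.67×10⁻⁸ × 0.0615 × 1.89×10^12.
P = 3850 W.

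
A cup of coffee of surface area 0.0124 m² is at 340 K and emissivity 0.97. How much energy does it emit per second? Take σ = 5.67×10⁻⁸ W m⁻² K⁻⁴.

P ≈ 9.11 W

P = εσAT⁴ = 0.97 × 5.67×10⁻⁸ × 0.0124 × (340)⁴ = 0.97 × 5.67×10⁻⁸ × 0.0124 × 1.34×10^10.
P = 9.11 W.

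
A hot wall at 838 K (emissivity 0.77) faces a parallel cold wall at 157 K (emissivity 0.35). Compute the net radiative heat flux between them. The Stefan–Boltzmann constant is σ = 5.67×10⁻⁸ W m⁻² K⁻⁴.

For two large parallel gray plates, q = σ(T₁⁴ − T₂⁴) / (1/ε₁ + 1/ε₂ − 1).
1/ε₁ + 1/ε₂ − 1 = 1/0.77 + 1/0.35 − 1 = 3.156.
T₁⁴ − T₂⁴ = 4.93×10^11 − 6.08×10^8 = 4.93×10^11 K⁴.
q = 5.67×10⁻⁸ × 4.93×10^11 / 3.156 = 8850 W/m².

q ≈ 8850 W/m²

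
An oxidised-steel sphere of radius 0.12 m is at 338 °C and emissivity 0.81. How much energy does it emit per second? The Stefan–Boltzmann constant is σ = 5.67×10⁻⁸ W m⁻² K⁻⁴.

A = 4πr² = 4π × (0.12)² = 0.181 m².
338 °C = 611 K.
Stefan–Boltzmann: P = εσAT⁴ = 0.81 × 5.67×10⁻⁸ × 0.181 × (611)⁴ = 0.81 × 5.67×10⁻⁸ × 0.181 × 1.39×10^11.
P = 1160 W.

P ≈ 1160 W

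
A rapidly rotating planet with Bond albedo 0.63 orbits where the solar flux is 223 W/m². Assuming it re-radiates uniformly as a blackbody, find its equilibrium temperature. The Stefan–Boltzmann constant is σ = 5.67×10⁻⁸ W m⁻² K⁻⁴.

Power absorbed = (1−a)S·πR²; power emitted = 4πR²σT⁴. Equating and cancelling πR²:
T = ((1−a)S / 4σ)^(1/4) = (82.5 / (4 × 5.67×10⁻⁸))^(1/4) = (3.64×10^8)^(1/4).
T = 138 K.

T ≈ 138 K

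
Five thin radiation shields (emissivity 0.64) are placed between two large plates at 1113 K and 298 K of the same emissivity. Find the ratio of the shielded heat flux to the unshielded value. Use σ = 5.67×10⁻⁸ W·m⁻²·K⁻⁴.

ratio ≈ 0.167

With N identical shields there are N+1 = 6 gaps in series, each with the same radiative resistance, so the flux falls to 1/(N+1) of its unshielded value.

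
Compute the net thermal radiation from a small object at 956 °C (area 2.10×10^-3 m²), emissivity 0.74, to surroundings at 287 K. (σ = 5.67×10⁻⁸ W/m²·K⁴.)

Convert: 956 °C = 1229 K.
Q = εσA(T⁴ − T_s⁴). T⁴ − T_s⁴ = (1229)⁴ − (287)⁴ = 2.28×10^12 − 6.78×10^9 = 2.27×10^12 K⁴.
Q = 0.74 × 5.67×10⁻⁸ × 2.10×10^-3 × 2.27×10^12 = 200 W.

Q ≈ 200 W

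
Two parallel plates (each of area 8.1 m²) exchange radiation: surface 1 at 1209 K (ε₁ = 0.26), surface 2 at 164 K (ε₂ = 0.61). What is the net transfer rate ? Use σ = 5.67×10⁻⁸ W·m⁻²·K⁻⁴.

For two large parallel gray plates, q = σ(T₁⁴ − T₂⁴) / (1/ε₁ + 1/ε₂ − 1).
1/ε₁ + 1/ε₂ − 1 = 1/0.26 + 1/0.61 − 1 = 4.485.
T₁⁴ − T₂⁴ = 2.14×10^12 − 7.23×10^8 = 2.14×10^12 K⁴.
q = 5.67×10⁻⁸ × 2.14×10^12 / 4.485 = 27000 W/m².
Q = q·A = 27000 × 8.1 = 2.19×10^5 W.

Q ≈ 2.19×10^5 W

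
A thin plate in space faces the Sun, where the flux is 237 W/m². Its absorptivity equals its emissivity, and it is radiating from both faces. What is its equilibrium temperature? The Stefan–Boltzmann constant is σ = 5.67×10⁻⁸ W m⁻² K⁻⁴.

T ≈ 214 K

Absorbed flux αS = emitted flux 2εσT⁴ per unit area; with α = ε this gives T = (S/2σ)^(1/4).
T = (237 / (2 × 5.67×10⁻⁸))^(1/4) = (2.09×10^9)^(1/4).
T = 214 K.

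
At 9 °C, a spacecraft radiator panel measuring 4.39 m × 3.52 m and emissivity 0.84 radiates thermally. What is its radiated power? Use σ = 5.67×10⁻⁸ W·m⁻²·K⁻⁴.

P ≈ 4650 W

A = 4.39 × 3.52 = 15.5 m².
9 °C = 282 K.
P = εσAT⁴ = 0.84 × 5.67×10⁻⁸ × 15.5 × (282)⁴ = 0.84 × 5.67×10⁻⁸ × 15.5 × 6.32×10^9.
P = 4650 W.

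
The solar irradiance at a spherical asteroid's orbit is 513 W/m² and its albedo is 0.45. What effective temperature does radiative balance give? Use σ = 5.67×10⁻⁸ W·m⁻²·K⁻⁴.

Power absorbed = (1−a)S·πR²; power emitted = 4πR²σT⁴. Equating and cancelling πR²:
T = ((1−a)S / 4σ)^(1/4) = (282 / (4 × 5.67×10⁻⁸))^(1/4) = (1.24×10^9)^(1/4).
T = 188 K.

T ≈ 188 K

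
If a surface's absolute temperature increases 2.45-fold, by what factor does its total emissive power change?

factor ≈ 36.0

P ∝ T⁴, so the power scales as (2.45)⁴ = 36.0.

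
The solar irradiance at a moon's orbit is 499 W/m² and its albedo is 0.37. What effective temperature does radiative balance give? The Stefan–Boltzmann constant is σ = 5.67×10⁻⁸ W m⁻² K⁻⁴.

Power absorbed = (1−a)S·πR²; power emitted = 4πR²σT⁴. Equating and cancelling πR²:
T = ((1−a)S / 4σ)^(1/4) = (314 / (4 × 5.67×10⁻⁸))^(1/4) = (1.39×10^9)^(1/4).
T = 193 K.

T ≈ 193 K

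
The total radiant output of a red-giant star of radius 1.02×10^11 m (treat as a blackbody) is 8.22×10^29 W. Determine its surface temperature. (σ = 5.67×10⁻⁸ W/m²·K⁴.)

A = 4πr² = 4π × (1.02×10^11)² = 1.31×10^23 m².
From P = σAT⁴, T = (P / σA)^(1/4) = (8.22×10^29 / (5.67×10⁻⁸ × 1.31×10^23))^(1/4).
T = (1.11×10^14)^(1/4) = 3250 K.

T ≈ 3250 K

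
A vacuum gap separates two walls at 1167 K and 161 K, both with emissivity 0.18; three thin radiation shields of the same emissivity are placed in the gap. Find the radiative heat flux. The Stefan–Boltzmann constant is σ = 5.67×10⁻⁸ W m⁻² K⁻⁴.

q ≈ 2600 W/m²

Each of the 4 gaps contributes resistance (2/ε − 1) = 2/0.18 − 1 = 10.11; total = 40.44.
q = σ(T₁⁴ − T₂⁴) / 40.44 = 5.67×10⁻⁸ × 1.85×10^12 / 40.44 = 2600 W/m².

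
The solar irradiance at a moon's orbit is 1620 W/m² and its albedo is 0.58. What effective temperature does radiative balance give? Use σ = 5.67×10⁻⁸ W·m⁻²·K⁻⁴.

Power absorbed = (1−a)S·πR²; power emitted = 4πR²σT⁴. Equating and cancelling πR²:
T = ((1−a)S / 4σ)^(1/4) = (680 / (4 × 5.67×10⁻⁸))^(1/4) = (3.00×10^9)^(1/4).
T = 234 K.

T ≈ 234 K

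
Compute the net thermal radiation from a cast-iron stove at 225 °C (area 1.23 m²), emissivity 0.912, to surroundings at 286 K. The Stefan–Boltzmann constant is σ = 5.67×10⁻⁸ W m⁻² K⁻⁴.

Convert: 225 °C = 498 K.
Q = εσA(T⁴ − T_s⁴). T⁴ − T_s⁴ = (498)⁴ − (286)⁴ = 6.15×10^10 − 6.69×10^9 = 5.48×10^10 K⁴.
Q = 0.912 × 5.67×10⁻⁸ × 1.23 × 5.48×10^10 = 3490 W.

Q ≈ 3490 W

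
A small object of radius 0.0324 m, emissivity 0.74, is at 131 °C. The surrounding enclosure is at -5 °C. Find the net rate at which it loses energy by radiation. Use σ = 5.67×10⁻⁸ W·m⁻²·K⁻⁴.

Q ≈ 11.9 W

A = 4πr² = 4π × (0.0324)² = 0.0132 m².
Convert: 131 °C = 404 K; -5 °C = 268 K.
Q = εσA(T⁴ − T_s⁴). T⁴ − T_s⁴ = (404)⁴ − (268)⁴ = 2.66×10^10 − 5.16×10^9 = 2.15×10^10 K⁴.
Q = 0.74 × 5.67×10⁻⁸ × 0.0132 × 2.15×10^10 = 11.9 W.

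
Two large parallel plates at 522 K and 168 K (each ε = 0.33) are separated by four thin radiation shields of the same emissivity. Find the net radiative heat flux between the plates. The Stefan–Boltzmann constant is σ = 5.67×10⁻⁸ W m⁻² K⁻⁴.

q ≈ 165 W/m²

Each of the 5 gaps contributes resistance (2/ε − 1) = 2/0.33 − 1 = 5.061; total = 25.30.
q = σ(T₁⁴ − T₂⁴) / 25.30 = 5.67×10⁻⁸ × 7.35×10^10 / 25.30 = 165 W/m².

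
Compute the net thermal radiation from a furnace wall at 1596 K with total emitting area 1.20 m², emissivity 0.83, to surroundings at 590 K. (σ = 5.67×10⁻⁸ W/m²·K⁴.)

Q ≈ 3.60×10^5 W

Q = εσA(T⁴ − T_s⁴). T⁴ − T_s⁴ = (1596)⁴ − (590)⁴ = 6.49×10^12 − 1.21×10^11 = 6.37×10^12 K⁴.
Q = 0.83 × 5.67×10⁻⁸ × 1.20 × 6.37×10^12 = 3.60×10^5 W.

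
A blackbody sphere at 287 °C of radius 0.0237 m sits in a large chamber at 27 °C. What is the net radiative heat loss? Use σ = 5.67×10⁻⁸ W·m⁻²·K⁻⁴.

Q ≈ 36.1 W

A = 4πr² = 4π × (0.0237)² = 7.06×10^-3 m².
Convert: 287 °C = 560 K; 27 °C = 300 K.
Q = σA(T⁴ − T_s⁴). T⁴ − T_s⁴ = (560)⁴ − (300)⁴ = 9.83×10^10 − 8.10×10^9 = 9.02×10^10 K⁴.
Q = 5.67×10⁻⁸ × 7.06×10^-3 × 9.02×10^10 = 36.1 W.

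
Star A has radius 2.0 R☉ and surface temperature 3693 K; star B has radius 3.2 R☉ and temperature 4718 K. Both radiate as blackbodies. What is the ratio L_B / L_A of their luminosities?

L = 4πR²σT⁴ ∝ R²T⁴, so L_B/L_A = (3.2/2.0)² × (4718/3693)⁴ = 2.56 × 2.66 = 6.82.

L_B/L_A ≈ 6.82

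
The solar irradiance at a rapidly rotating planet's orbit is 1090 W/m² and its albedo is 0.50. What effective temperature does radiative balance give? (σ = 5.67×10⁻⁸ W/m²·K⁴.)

T ≈ 221 K

Power absorbed = (1−a)S·πR²; power emitted = 4πR²σT⁴. Equating and cancelling πR²:
T = ((1−a)S / 4σ)^(1/4) = (545 / (4 × 5.67×10⁻⁸))^(1/4) = (2.40×10^9)^(1/4).
T = 221 K.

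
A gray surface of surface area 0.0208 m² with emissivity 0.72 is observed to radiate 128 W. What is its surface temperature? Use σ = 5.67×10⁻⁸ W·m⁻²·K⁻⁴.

T ≈ 623 K

From P = εσAT⁴, T = (P / εσA)^(1/4) = (128 / (0.72 × 5.67×10⁻⁸ × 0.0208))^(1/4).
T = (1.51×10^11)^(1/4) = 623 K.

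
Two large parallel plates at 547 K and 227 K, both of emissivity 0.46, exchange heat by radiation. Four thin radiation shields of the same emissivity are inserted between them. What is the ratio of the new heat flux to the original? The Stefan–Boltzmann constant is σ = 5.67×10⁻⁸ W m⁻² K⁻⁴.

With N identical shields there are N+1 = 5 gaps in series, each with the same radiative resistance, so the flux falls to 1/(N+1) of its unshielded value.

ratio ≈ 0.200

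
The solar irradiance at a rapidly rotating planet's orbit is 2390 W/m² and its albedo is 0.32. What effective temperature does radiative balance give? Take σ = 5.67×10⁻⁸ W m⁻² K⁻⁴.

Power absorbed = (1−a)S·πR²; power emitted = 4πR²σT⁴. Equating and cancelling πR²:
T = ((1−a)S / 4σ)^(1/4) = (1630 / (4 × 5.67×10⁻⁸))^(1/4) = (7.17×10^9)^(1/4).
T = 291 K.

T ≈ 291 K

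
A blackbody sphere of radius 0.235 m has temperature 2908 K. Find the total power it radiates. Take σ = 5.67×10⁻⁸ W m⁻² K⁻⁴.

P ≈ 2.81×10^6 W

A = 4πr² = 4π × (0.235)² = 0.694 m².
P = σAT⁴ = 5.67×10⁻⁸ × 0.694 × (2908)⁴ = 5.67×10⁻⁸ × 0.694 × 7.15×10^13.
P = 2.81×10^6 W.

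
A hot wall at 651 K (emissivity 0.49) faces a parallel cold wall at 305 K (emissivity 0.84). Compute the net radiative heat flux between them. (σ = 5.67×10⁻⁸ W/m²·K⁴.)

For two large parallel gray plates, q = σ(T₁⁴ − T₂⁴) / (1/ε₁ + 1/ε₂ − 1).
1/ε₁ + 1/ε₂ − 1 = 1/0.49 + 1/0.84 − 1 = 2.231.
T₁⁴ − T₂⁴ = 1.80×10^11 − 8.65×10^9 = 1.71×10^11 K⁴.
q = 5.67×10⁻⁸ × 1.71×10^11 / 2.231 = 4340 W/m².

q ≈ 4340 W/m²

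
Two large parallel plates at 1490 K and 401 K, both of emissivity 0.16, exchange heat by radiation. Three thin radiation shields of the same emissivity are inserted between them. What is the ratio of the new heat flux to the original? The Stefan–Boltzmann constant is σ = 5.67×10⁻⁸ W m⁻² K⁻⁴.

With N identical shields there are N+1 = 4 gaps in series, each with the same radiative resistance, so the flux falls to 1/(N+1) of its unshielded value.

ratio ≈ 0.250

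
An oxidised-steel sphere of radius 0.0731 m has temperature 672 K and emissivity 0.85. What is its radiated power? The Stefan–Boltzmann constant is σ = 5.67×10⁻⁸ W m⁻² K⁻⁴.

P ≈ 660 W

A = 4πr² = 4π × (0.0731)² = 0.0671 m².
P = εσAT⁴ = 0.85 × 5.67×10⁻⁸ × 0.0671 × (672)⁴ = 0.85 × 5.67×10⁻⁸ × 0.0671 × 2.04×10^11.
P = 660 W.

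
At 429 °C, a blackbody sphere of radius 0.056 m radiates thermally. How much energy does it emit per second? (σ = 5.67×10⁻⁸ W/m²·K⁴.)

P ≈ 543 W

A = 4πr² = 4π × (0.056)² = 0.0394 m².
429 °C = 702 K.
P = σAT⁴ = 5.67×10⁻⁸ × 0.0394 × (702)⁴ = 5.67×10⁻⁸ × 0.0394 × 2.43×10^11.
P = 543 W.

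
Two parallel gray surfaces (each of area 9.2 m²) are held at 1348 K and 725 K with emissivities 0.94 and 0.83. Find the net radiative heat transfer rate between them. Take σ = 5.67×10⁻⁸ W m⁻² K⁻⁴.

For two large parallel gray plates, q = σ(T₁⁴ − T₂⁴) / (1/ε₁ + 1/ε₂ − 1).
1/ε₁ + 1/ε₂ − 1 = 1/0.94 + 1/0.83 − 1 = 1.269.
T₁⁴ − T₂⁴ = 3.30×10^12 − 2.76×10^11 = 3.03×10^12 K⁴.
q = 5.67×10⁻⁸ × 3.03×10^12 / 1.269 = 1.35×10^5 W/m².
Q = q·A = 1.35×10^5 × 9.2 = 1.24×10^6 W.

Q ≈ 1.24×10^6 W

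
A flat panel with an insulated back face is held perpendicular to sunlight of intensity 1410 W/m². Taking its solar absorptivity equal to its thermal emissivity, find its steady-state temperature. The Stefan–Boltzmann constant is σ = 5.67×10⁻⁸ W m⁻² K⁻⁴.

Absorbed flux αS = emitted flux εσT⁴ (one radiating face); with α = ε, T = (S/σ)^(1/4).
T = (1410 / 5.67×10⁻⁸)^(1/4) = (2.49×10^10)^(1/4).
T = 397 K.

T ≈ 397 K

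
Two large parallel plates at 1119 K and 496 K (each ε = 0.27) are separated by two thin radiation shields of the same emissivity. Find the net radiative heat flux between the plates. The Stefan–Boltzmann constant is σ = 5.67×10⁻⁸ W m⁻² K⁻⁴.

Each of the 3 gaps contributes resistance (2/ε − 1) = 2/0.27 − 1 = 6.407; total = 19.22.
q = σ(T₁⁴ − T₂⁴) / 19.22 = 5.67×10⁻⁸ × 1.51×10^12 / 19.22 = 4450 W/m².

q ≈ 4450 W/m²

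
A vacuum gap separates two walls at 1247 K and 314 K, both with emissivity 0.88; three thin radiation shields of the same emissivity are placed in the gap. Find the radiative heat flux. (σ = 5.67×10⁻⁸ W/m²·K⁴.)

Each of the 4 gaps contributes resistance (2/ε − 1) = 2/0.88 − 1 = 1.273; total = 5.091.
q = σ(T₁⁴ − T₂⁴) / 5.091 = 5.67×10⁻⁸ × 2.41×10^12 / 5.091 = 26800 W/m².

q ≈ 26800 W/m²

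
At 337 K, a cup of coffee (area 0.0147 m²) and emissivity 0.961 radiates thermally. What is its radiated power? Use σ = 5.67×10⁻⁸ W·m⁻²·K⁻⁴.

Stefan–Boltzmann: P = εσAT⁴ = 0.961 × 5.67×10⁻⁸ × 0.0147 × (337)⁴ = 0.961 × 5.67×10⁻⁸ × 0.0147 × 1.29×10^10.
P = 10.3 W.

P ≈ 10.3 W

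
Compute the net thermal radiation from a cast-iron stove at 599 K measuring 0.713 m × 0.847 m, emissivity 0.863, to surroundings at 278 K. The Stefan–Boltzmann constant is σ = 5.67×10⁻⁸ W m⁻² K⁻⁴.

A = 0.713 × 0.847 = 0.604 m².
Q = εσA(T⁴ − T_s⁴). T⁴ − T_s⁴ = (599)⁴ − (278)⁴ = 1.29×10^11 − 5.97×10^9 = 1.23×10^11 K⁴.
Q = 0.863 × 5.67×10⁻⁸ × 0.604 × 1.23×10^11 = 3630 W.

Q ≈ 3630 W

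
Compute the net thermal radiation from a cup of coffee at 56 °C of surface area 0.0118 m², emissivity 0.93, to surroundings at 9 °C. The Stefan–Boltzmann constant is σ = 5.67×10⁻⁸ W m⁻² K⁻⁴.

Convert: 56 °C = 329 K; 9 °C = 282 K.
Q = εσA(T⁴ − T_s⁴). T⁴ − T_s⁴ = (329)⁴ − (282)⁴ = 1.17×10^10 − 6.32×10^9 = 5.39×10^9 K⁴.
Q = 0.93 × 5.67×10⁻⁸ × 0.0118 × 5.39×10^9 = 3.36 W.

Q ≈ 3.36 W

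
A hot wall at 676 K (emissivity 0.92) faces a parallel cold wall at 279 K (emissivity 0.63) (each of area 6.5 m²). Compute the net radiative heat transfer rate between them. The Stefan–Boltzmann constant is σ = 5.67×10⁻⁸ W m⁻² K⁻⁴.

For two large parallel gray plates, q = σ(T₁⁴ − T₂⁴) / (1/ε₁ + 1/ε₂ − 1).
1/ε₁ + 1/ε₂ − 1 = 1/0.92 + 1/0.63 − 1 = 1.674.
T₁⁴ − T₂⁴ = 2.09×10^11 − 6.06×10^9 = 2.03×10^11 K⁴.
q = 5.67×10⁻⁸ × 2.03×10^11 / 1.674 = 6870 W/m².
Q = q·A = 6870 × 6.5 = 44600 W.

Q ≈ 44600 W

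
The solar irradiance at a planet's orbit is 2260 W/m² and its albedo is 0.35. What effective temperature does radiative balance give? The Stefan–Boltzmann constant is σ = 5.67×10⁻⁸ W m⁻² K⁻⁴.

T ≈ 284 K

Power absorbed = (1−a)S·πR²; power emitted = 4πR²σT⁴. Equating and cancelling πR²:
T = ((1−a)S / 4σ)^(1/4) = (1470 / (4 × 5.67×10⁻⁸))^(1/4) = (6.48×10^9)^(1/4).
T = 284 K.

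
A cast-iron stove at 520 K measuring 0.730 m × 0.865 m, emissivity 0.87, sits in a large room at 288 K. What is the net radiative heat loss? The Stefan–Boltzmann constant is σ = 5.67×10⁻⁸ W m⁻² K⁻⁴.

A = 0.730 × 0.865 = 0.631 m².
Q = εσA(T⁴ − T_s⁴). T⁴ − T_s⁴ = (520)⁴ − (288)⁴ = 7.31×10^10 − 6.88×10^9 = 6.62×10^10 K⁴.
Q = 0.87 × 5.67×10⁻⁸ × 0.631 × 6.62×10^10 = 2060 W.

Q ≈ 2060 W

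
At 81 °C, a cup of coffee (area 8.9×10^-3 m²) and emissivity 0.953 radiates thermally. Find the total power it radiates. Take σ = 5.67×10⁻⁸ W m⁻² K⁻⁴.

81 °C = 354 K.
P = εσAT⁴ = 0.953 × 5.67×10⁻⁸ × 8.90×10^-3 × (354)⁴ = 0.953 × 5.67×10⁻⁸ × 8.90×10^-3 × 1.57×10^10.
P = 7.55 W.

P ≈ 7.55 W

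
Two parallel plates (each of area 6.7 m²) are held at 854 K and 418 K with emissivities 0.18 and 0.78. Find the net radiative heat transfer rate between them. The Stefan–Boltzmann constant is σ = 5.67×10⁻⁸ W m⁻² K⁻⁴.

Q ≈ 32600 W

For two large parallel gray plates, q = σ(T₁⁴ − T₂⁴) / (1/ε₁ + 1/ε₂ − 1).
1/ε₁ + 1/ε₂ − 1 = 1/0.18 + 1/0.78 − 1 = 5.838.
T₁⁴ − T₂⁴ = 5.32×10^11 − 3.05×10^10 = 5.01×10^11 K⁴.
q = 5.67×10⁻⁸ × 5.01×10^11 / 5.838 = 4870 W/m².
Q = q·A = 4870 × 6.7 = 32600 W.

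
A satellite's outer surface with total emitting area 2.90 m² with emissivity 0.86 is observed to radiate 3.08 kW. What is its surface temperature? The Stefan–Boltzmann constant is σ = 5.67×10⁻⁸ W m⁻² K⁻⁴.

T ≈ 384 K

From P = εσAT⁴, T = (P / εσA)^(1/4) = (3080 / (0.86 × 5.67×10⁻⁸ × 2.90))^(1/4).
T = (2.18×10^10)^(1/4) = 384 K.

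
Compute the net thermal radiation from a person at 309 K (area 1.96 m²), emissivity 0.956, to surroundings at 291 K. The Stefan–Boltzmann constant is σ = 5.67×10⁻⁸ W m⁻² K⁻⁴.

Q = εσA(T⁴ − T_s⁴). T⁴ − T_s⁴ = (309)⁴ − (291)⁴ = 9.12×10^9 − 7.17×10^9 = 1.95×10^9 K⁴.
Q = 0.956 × 5.67×10⁻⁸ × 1.96 × 1.95×10^9 = 207 W.

Q ≈ 207 W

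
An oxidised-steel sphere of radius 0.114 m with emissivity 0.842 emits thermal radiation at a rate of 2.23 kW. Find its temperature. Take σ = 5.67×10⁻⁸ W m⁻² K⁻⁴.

A = 4πr² = 4π × (0.114)² = 0.163 m².
From P = εσAT⁴, T = (P / εσA)^(1/4) = (2230 / (0.842 × 5.67×10⁻⁸ × 0.163))^(1/4).
T = (2.86×10^11)^(1/4) = 731 K.

T ≈ 731 K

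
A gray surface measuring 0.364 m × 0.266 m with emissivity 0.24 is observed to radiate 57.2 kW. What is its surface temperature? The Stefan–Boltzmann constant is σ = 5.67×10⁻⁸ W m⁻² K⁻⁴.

A = 0.364 × 0.266 = 0.0968 m².
From P = εσAT⁴, T = (P / εσA)^(1/4) = (57200 / (0.24 × 5.67×10⁻⁸ × 0.0968))^(1/4).
T = (4.34×10^13)^(1/4) = 2570 K.

T ≈ 2570 K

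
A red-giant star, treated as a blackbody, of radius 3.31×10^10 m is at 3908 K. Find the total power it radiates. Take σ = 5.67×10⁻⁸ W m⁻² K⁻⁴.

P ≈ 1.82×10^29 W

A = 4πr² = 4π × (3.31×10^10)² = 1.38×10^22 m².
P = σAT⁴ = 5.67×10⁻⁸ × 1.38×10^22 × (3908)⁴ = 5.67×10⁻⁸ × 1.38×10^22 × 2.33×10^14.
P = 1.82×10^29 W.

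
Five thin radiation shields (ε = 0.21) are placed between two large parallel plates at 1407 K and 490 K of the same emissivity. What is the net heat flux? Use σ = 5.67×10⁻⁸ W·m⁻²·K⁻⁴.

Each of the 6 gaps contributes resistance (2/ε − 1) = 2/0.21 − 1 = 8.524; total = 51.14.
q = σ(T₁⁴ − T₂⁴) / 51.14 = 5.67×10⁻⁸ × 3.86×10^12 / 51.14 = 4280 W/m².

q ≈ 4280 W/m²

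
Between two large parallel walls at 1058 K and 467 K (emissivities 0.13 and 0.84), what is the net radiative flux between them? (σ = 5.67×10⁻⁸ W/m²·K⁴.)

q ≈ 8670 W/m²

For two large parallel gray plates, q = σ(T₁⁴ − T₂⁴) / (1/ε₁ + 1/ε₂ − 1).
1/ε₁ + 1/ε₂ − 1 = 1/0.13 + 1/0.84 − 1 = 7.883.
T₁⁴ − T₂⁴ = 1.25×10^12 − 4.76×10^10 = 1.21×10^12 K⁴.
q = 5.67×10⁻⁸ × 1.21×10^12 / 7.883 = 8670 W/m².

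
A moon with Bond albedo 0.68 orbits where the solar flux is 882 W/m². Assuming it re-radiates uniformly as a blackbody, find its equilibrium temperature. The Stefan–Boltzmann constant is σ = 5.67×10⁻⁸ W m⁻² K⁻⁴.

Power absorbed = (1−a)S·πR²; power emitted = 4πR²σT⁴. Equating and cancelling πR²:
T = ((1−a)S / 4σ)^(1/4) = (282 / (4 × 5.67×10⁻⁸))^(1/4) = (1.24×10^9)^(1/4).
T = 188 K.

T ≈ 188 K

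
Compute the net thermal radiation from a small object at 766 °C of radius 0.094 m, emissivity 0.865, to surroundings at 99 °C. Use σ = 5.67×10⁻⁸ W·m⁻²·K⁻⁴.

Q ≈ 6240 W

A = 4πr² = 4π × (0.094)² = 0.111 m².
Convert: 766 °C = 1039 K; 99 °C = 372 K.
Q = εσA(T⁴ − T_s⁴). T⁴ − T_s⁴ = (1039)⁴ − (372)⁴ = 1.17×10^12 − 1.92×10^10 = 1.15×10^12 K⁴.
Q = 0.865 × 5.67×10⁻⁸ × 0.111 × 1.15×10^12 = 6240 W.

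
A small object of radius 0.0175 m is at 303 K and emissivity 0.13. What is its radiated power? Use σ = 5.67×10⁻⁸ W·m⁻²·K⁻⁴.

P ≈ 0.239 W

A = 4πr² = 4π × (0.0175)² = 3.85×10^-3 m².
Stefan–Boltzmann: P = εσAT⁴ = 0.13 × 5.67×10⁻⁸ × 3.85×10^-3 × (303)⁴ = 0.13 × 5.67×10⁻⁸ × 3.85×10^-3 × 8.43×10^9.
P = 0.239 W.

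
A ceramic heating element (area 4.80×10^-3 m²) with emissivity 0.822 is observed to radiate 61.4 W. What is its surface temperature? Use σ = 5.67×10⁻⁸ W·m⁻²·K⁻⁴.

From P = εσAT⁴, T = (P / εσA)^(1/4) = (61.4 / (0.822 × 5.67×10⁻⁸ × 4.80×10^-3))^(1/4).
T = (2.74×10^11)^(1/4) = 724 K.

T ≈ 724 K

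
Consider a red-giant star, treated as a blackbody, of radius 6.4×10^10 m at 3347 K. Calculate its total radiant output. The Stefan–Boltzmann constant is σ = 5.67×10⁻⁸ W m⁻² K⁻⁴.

A = 4πr² = 4π × (6.4×10^10)² = 5.15×10^22 m².
P = σAT⁴ = 5.67×10⁻⁸ × 5.15×10^22 × (3347)⁴ = 5.67×10⁻⁸ × 5.15×10^22 × 1.25×10^14.
P = 3.66×10^29 W.

P ≈ 3.66×10^29 W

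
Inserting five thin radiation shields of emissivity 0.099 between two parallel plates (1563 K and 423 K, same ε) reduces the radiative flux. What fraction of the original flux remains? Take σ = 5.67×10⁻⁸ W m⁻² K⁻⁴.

ratio ≈ 0.167

With N identical shields there are N+1 = 6 gaps in series, each with the same radiative resistance, so the flux falls to 1/(N+1) of its unshielded value.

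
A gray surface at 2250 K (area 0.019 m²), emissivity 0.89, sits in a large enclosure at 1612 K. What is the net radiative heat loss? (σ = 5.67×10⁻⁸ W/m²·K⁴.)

Q ≈ 18100 W

Q = εσA(T⁴ − T_s⁴). T⁴ − T_s⁴ = (2250)⁴ − (1612)⁴ = 2.56×10^13 − 6.75×10^12 = 1.89×10^13 K⁴.
Q = 0.89 × 5.67×10⁻⁸ × 0.0190 × 1.89×10^13 = 18100 W.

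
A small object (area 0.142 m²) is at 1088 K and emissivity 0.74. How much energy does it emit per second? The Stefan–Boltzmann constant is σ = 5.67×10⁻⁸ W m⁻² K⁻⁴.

Stefan–Boltzmann: P = εσAT⁴ = 0.74 × 5.67×10⁻⁸ × 0.142 × (1088)⁴ = 0.74 × 5.67×10⁻⁸ × 0.142 × 1.40×10^12.
P = 8350 W.

P ≈ 8350 W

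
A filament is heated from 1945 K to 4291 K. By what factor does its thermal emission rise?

ratio ≈ 23.7

P ∝ T⁴, so the ratio is (4291/1945)⁴ = (2.206)⁴ = 23.7.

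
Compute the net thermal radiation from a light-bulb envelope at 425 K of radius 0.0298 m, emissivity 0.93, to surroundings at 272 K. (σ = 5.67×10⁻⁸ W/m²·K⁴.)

Q ≈ 16.0 W

A = 4πr² = 4π × (0.0298)² = 0.0112 m².
Q = εσA(T⁴ − T_s⁴). T⁴ − T_s⁴ = (425)⁴ − (272)⁴ = 3.26×10^10 − 5.47×10^9 = 2.72×10^10 K⁴.
Q = 0.93 × 5.67×10⁻⁸ × 0.0112 × 2.72×10^10 = 16.0 W.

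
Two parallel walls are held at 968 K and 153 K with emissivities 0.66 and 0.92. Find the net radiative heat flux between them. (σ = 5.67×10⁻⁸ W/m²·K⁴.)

q ≈ 31100 W/m²

For two large parallel gray plates, q = σ(T₁⁴ − T₂⁴) / (1/ε₁ + 1/ε₂ − 1).
1/ε₁ + 1/ε₂ − 1 = 1/0.66 + 1/0.92 − 1 = 1.602.
T₁⁴ − T₂⁴ = 8.78×10^11 − 5.48×10^8 = 8.77×10^11 K⁴.
q = 5.67×10⁻⁸ × 8.77×10^11 / 1.602 = 31100 W/m².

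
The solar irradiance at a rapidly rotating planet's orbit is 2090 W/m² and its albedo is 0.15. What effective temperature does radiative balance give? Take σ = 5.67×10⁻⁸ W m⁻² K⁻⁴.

T ≈ 297 K

Power absorbed = (1−a)S·πR²; power emitted = 4πR²σT⁴. Equating and cancelling πR²:
T = ((1−a)S / 4σ)^(1/4) = (1780 / (4 × 5.67×10⁻⁸))^(1/4) = (7.83×10^9)^(1/4).
T = 297 K.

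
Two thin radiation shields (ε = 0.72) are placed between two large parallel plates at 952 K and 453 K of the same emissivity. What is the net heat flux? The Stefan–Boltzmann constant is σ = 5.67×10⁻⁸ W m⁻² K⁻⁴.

q ≈ 8280 W/m²

Each of the 3 gaps contributes resistance (2/ε − 1) = 2/0.72 − 1 = 1.778; total = 5.333.
q = σ(T₁⁴ − T₂⁴) / 5.333 = 5.67×10⁻⁸ × 7.79×10^11 / 5.333 = 8280 W/m².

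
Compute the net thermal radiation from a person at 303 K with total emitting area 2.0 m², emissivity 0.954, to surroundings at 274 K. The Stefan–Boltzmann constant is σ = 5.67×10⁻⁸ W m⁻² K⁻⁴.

Q = εσA(T⁴ − T_s⁴). T⁴ − T_s⁴ = (303)⁴ − (274)⁴ = 8.43×10^9 − 5.64×10^9 = 2.79×10^9 K⁴.
Q = 0.954 × 5.67×10⁻⁸ × 2.00 × 2.79×10^9 = 302 W.

Q ≈ 302 W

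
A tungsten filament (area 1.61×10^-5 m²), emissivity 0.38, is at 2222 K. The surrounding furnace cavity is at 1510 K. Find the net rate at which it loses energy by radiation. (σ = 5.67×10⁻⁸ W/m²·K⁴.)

Q ≈ 6.65 W

Q = εσA(T⁴ − T_s⁴). T⁴ − T_s⁴ = (2222)⁴ − (1510)⁴ = 2.44×10^13 − 5.20×10^12 = 1.92×10^13 K⁴.
Q = 0.38 × 5.67×10⁻⁸ × 1.61×10^-5 × 1.92×10^13 = 6.65 W.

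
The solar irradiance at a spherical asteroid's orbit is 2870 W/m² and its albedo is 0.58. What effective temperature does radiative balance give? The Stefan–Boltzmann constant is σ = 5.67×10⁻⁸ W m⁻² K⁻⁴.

Power absorbed = (1−a)S·πR²; power emitted = 4πR²σT⁴. Equating and cancelling πR²:
T = ((1−a)S / 4σ)^(1/4) = (1210 / (4 × 5.67×10⁻⁸))^(1/4) = (5.31×10^9)^(1/4).
T = 270 K.

T ≈ 270 K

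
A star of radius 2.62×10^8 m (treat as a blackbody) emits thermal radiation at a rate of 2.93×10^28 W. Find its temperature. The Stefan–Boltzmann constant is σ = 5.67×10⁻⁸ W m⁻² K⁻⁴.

A = 4πr² = 4π × (2.62×10^8)² = 8.63×10^17 m².
From P = σAT⁴, T = (P / σA)^(1/4) = (2.93×10^28 / (5.67×10⁻⁸ × 8.63×10^17))^(1/4).
T = (5.99×10^17)^(1/4) = 27800 K.

T ≈ 27800 K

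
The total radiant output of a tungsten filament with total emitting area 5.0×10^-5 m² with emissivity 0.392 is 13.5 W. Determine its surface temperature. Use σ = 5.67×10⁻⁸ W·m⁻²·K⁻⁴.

T ≈ 1870 K

From P = εσAT⁴, T = (P / εσA)^(1/4) = (13.5 / (0.392 × 5.67×10⁻⁸ × 5.00×10^-5))^(1/4).
T = (1.21×10^13)^(1/4) = 1870 K.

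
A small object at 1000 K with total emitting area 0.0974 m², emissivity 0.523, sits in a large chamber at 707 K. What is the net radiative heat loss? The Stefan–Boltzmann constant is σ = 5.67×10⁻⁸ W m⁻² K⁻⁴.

Q = εσA(T⁴ − T_s⁴). T⁴ − T_s⁴ = (1000)⁴ − (707)⁴ = 1.00×10^12 − 2.50×10^11 = 7.50×10^11 K⁴.
Q = 0.523 × 5.67×10⁻⁸ × 0.0974 × 7.50×10^11 = 2170 W.

Q ≈ 2170 W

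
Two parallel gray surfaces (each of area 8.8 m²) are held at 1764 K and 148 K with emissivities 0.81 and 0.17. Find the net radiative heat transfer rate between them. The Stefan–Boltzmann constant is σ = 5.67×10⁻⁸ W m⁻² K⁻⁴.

Q ≈ 7.90×10^5 W

For two large parallel gray plates, q = σ(T₁⁴ − T₂⁴) / (1/ε₁ + 1/ε₂ − 1).
1/ε₁ + 1/ε₂ − 1 = 1/0.81 + 1/0.17 − 1 = 6.117.
T₁⁴ − T₂⁴ = 9.68×10^12 − 4.80×10^8 = 9.68×10^12 K⁴.
q = 5.67×10⁻⁸ × 9.68×10^12 / 6.117 = 89700 W/m².
Q = q·A = 89700 × 8.8 = 7.90×10^5 W.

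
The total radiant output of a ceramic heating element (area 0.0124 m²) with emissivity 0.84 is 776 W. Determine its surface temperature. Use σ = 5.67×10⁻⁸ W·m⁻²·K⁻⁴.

T ≈ 1070 K

From P = εσAT⁴, T = (P / εσA)^(1/4) = (776 / (0.84 × 5.67×10⁻⁸ × 0.0124))^(1/4).
T = (1.31×10^12)^(1/4) = 1070 K.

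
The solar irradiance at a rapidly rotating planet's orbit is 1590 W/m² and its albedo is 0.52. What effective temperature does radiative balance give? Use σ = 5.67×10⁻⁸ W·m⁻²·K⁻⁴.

T ≈ 241 K

Power absorbed = (1−a)S·πR²; power emitted = 4πR²σT⁴. Equating and cancelling πR²:
T = ((1−a)S / 4σ)^(1/4) = (763 / (4 × 5.67×10⁻⁸))^(1/4) = (3.37×10^9)^(1/4).
T = 241 K.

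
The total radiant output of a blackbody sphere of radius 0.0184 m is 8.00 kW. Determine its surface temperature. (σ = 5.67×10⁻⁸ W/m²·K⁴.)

A = 4πr² = 4π × (0.0184)² = 4.25×10^-3 m².
From P = σAT⁴, T = (P / σA)^(1/4) = (8000 / (5.67×10⁻⁸ × 4.25×10^-3))^(1/4).
T = (3.32×10^13)^(1/4) = 2400 K.

T ≈ 2400 K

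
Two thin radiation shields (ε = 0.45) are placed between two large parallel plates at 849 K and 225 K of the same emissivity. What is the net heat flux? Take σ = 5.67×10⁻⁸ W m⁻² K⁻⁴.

q ≈ 2840 W/m²

Each of the 3 gaps contributes resistance (2/ε − 1) = 2/0.45 − 1 = 3.444; total = 10.33.
q = σ(T₁⁴ − T₂⁴) / 10.33 = 5.67×10⁻⁸ × 5.17×10^11 / 10.33 = 2840 W/m².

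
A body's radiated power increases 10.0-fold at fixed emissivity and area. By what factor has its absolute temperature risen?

P ∝ T⁴ ⇒ T ∝ P^(1/4), so T scales by (10.0)^(1/4) = 1.78.

factor ≈ 1.78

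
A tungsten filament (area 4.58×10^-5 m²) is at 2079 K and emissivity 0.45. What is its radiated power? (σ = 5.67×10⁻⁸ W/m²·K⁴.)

P ≈ 21.8 W

P = εσAT⁴ = 0.45 × 5.67×10⁻⁸ × 4.58×10^-5 × (2079)⁴ = 0.45 × 5.67×10⁻⁸ × 4.58×10^-5 × 1.87×10^13.
P = 21.8 W.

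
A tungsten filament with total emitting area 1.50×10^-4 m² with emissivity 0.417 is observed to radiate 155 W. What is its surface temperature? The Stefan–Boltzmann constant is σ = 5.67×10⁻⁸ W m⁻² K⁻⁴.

T ≈ 2570 K

From P = εσAT⁴, T = (P / εσA)^(1/4) = (155 / (0.417 × 5.67×10⁻⁸ × 1.50×10^-4))^(1/4).
T = (4.37×10^13)^(1/4) = 2570 K.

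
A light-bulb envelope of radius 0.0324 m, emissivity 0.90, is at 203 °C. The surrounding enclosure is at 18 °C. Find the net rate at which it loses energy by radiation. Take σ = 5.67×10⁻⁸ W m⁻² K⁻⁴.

A = 4πr² = 4π × (0.0324)² = 0.0132 m².
Convert: 203 °C = 476 K; 18 °C = 291 K.
Q = εσA(T⁴ − T_s⁴). T⁴ − T_s⁴ = (476)⁴ − (291)⁴ = 5.13×10^10 − 7.17×10^9 = 4.42×10^10 K⁴.
Q = 0.90 × 5.67×10⁻⁸ × 0.0132 × 4.42×10^10 = 29.7 W.

Q ≈ 29.7 W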